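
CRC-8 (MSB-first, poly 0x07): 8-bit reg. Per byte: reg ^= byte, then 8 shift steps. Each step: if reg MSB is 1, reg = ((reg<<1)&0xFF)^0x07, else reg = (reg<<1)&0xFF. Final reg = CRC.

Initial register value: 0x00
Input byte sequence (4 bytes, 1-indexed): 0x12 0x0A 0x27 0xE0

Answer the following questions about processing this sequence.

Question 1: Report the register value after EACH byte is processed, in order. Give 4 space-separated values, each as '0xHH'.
0x7E 0x4B 0x03 0xA7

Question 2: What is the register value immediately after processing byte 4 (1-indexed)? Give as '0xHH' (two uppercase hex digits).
After byte 1 (0x12): reg=0x7E
After byte 2 (0x0A): reg=0x4B
After byte 3 (0x27): reg=0x03
After byte 4 (0xE0): reg=0xA7

Answer: 0xA7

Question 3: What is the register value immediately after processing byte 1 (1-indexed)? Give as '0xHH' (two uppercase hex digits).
After byte 1 (0x12): reg=0x7E

Answer: 0x7E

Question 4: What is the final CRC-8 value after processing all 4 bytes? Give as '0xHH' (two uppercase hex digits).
After byte 1 (0x12): reg=0x7E
After byte 2 (0x0A): reg=0x4B
After byte 3 (0x27): reg=0x03
After byte 4 (0xE0): reg=0xA7

Answer: 0xA7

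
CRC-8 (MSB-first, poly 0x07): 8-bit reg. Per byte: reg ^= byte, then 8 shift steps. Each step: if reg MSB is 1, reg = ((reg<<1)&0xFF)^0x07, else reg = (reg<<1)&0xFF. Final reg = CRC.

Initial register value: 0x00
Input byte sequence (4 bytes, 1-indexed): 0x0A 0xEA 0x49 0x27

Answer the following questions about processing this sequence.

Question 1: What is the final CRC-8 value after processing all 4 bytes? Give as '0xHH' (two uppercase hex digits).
After byte 1 (0x0A): reg=0x36
After byte 2 (0xEA): reg=0x1A
After byte 3 (0x49): reg=0xBE
After byte 4 (0x27): reg=0xC6

Answer: 0xC6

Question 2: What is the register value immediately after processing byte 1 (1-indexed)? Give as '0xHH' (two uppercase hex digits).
Answer: 0x36

Derivation:
After byte 1 (0x0A): reg=0x36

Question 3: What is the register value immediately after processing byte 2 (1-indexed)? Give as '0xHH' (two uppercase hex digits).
After byte 1 (0x0A): reg=0x36
After byte 2 (0xEA): reg=0x1A

Answer: 0x1A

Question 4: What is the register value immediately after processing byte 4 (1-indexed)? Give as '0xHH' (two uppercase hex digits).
Answer: 0xC6

Derivation:
After byte 1 (0x0A): reg=0x36
After byte 2 (0xEA): reg=0x1A
After byte 3 (0x49): reg=0xBE
After byte 4 (0x27): reg=0xC6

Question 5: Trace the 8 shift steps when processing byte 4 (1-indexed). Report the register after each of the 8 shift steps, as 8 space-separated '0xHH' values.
After byte 1 (0x0A): reg=0x36
After byte 2 (0xEA): reg=0x1A
After byte 3 (0x49): reg=0xBE
Register before byte 4: 0xBE
After XOR with byte 0x27: 0x99

Answer: 0x35 0x6A 0xD4 0xAF 0x59 0xB2 0x63 0xC6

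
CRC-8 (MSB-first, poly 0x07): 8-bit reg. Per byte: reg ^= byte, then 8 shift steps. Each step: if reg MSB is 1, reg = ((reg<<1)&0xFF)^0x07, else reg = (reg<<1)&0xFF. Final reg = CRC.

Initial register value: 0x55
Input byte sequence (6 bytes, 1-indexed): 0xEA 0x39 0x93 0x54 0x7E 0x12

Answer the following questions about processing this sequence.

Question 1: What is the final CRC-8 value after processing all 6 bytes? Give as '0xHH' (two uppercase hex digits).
After byte 1 (0xEA): reg=0x34
After byte 2 (0x39): reg=0x23
After byte 3 (0x93): reg=0x19
After byte 4 (0x54): reg=0xE4
After byte 5 (0x7E): reg=0xCF
After byte 6 (0x12): reg=0x1D

Answer: 0x1D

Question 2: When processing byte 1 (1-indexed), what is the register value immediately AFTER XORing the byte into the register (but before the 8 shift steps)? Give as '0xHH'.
Register before byte 1: 0x55
Byte 1: 0xEA
0x55 XOR 0xEA = 0xBF

Answer: 0xBF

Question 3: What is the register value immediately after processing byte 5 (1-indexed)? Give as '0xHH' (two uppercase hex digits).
Answer: 0xCF

Derivation:
After byte 1 (0xEA): reg=0x34
After byte 2 (0x39): reg=0x23
After byte 3 (0x93): reg=0x19
After byte 4 (0x54): reg=0xE4
After byte 5 (0x7E): reg=0xCF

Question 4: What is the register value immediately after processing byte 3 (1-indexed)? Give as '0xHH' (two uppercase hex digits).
Answer: 0x19

Derivation:
After byte 1 (0xEA): reg=0x34
After byte 2 (0x39): reg=0x23
After byte 3 (0x93): reg=0x19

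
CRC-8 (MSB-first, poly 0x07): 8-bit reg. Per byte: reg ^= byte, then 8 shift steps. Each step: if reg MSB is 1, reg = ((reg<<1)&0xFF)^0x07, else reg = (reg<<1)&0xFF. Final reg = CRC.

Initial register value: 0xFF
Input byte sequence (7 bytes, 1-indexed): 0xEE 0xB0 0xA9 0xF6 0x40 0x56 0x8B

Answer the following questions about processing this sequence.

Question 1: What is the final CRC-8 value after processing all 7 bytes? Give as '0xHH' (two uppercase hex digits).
After byte 1 (0xEE): reg=0x77
After byte 2 (0xB0): reg=0x5B
After byte 3 (0xA9): reg=0xD0
After byte 4 (0xF6): reg=0xF2
After byte 5 (0x40): reg=0x17
After byte 6 (0x56): reg=0xC0
After byte 7 (0x8B): reg=0xF6

Answer: 0xF6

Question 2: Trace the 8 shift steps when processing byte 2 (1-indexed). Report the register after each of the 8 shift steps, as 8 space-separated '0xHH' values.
After byte 1 (0xEE): reg=0x77
Register before byte 2: 0x77
After XOR with byte 0xB0: 0xC7

Answer: 0x89 0x15 0x2A 0x54 0xA8 0x57 0xAE 0x5B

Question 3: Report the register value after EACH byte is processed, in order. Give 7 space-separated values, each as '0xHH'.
0x77 0x5B 0xD0 0xF2 0x17 0xC0 0xF6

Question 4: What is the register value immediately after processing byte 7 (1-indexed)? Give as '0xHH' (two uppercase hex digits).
Answer: 0xF6

Derivation:
After byte 1 (0xEE): reg=0x77
After byte 2 (0xB0): reg=0x5B
After byte 3 (0xA9): reg=0xD0
After byte 4 (0xF6): reg=0xF2
After byte 5 (0x40): reg=0x17
After byte 6 (0x56): reg=0xC0
After byte 7 (0x8B): reg=0xF6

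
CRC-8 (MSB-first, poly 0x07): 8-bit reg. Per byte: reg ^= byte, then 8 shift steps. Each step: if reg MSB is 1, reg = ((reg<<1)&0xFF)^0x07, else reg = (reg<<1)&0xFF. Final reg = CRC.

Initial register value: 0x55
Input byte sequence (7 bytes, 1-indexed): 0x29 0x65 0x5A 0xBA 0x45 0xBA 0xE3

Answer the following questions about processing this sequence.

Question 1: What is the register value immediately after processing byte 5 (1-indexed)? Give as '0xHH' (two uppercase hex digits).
After byte 1 (0x29): reg=0x73
After byte 2 (0x65): reg=0x62
After byte 3 (0x5A): reg=0xA8
After byte 4 (0xBA): reg=0x7E
After byte 5 (0x45): reg=0xA1

Answer: 0xA1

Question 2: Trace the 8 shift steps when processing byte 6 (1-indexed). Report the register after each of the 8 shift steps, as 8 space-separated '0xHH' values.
Answer: 0x36 0x6C 0xD8 0xB7 0x69 0xD2 0xA3 0x41

Derivation:
After byte 1 (0x29): reg=0x73
After byte 2 (0x65): reg=0x62
After byte 3 (0x5A): reg=0xA8
After byte 4 (0xBA): reg=0x7E
After byte 5 (0x45): reg=0xA1
Register before byte 6: 0xA1
After XOR with byte 0xBA: 0x1B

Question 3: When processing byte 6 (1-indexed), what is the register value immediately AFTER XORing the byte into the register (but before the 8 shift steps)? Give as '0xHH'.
Register before byte 6: 0xA1
Byte 6: 0xBA
0xA1 XOR 0xBA = 0x1B

Answer: 0x1B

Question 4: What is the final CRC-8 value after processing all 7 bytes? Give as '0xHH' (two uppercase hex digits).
After byte 1 (0x29): reg=0x73
After byte 2 (0x65): reg=0x62
After byte 3 (0x5A): reg=0xA8
After byte 4 (0xBA): reg=0x7E
After byte 5 (0x45): reg=0xA1
After byte 6 (0xBA): reg=0x41
After byte 7 (0xE3): reg=0x67

Answer: 0x67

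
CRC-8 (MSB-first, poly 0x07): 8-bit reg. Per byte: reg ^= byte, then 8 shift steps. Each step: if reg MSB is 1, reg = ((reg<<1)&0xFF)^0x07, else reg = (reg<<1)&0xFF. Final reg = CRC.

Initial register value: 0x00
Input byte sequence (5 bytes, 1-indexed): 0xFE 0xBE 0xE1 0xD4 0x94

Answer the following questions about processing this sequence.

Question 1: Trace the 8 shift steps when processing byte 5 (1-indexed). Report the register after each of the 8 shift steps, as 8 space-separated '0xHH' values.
Answer: 0xC5 0x8D 0x1D 0x3A 0x74 0xE8 0xD7 0xA9

Derivation:
After byte 1 (0xFE): reg=0xF4
After byte 2 (0xBE): reg=0xF1
After byte 3 (0xE1): reg=0x70
After byte 4 (0xD4): reg=0x75
Register before byte 5: 0x75
After XOR with byte 0x94: 0xE1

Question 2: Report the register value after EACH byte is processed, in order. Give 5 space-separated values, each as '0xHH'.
0xF4 0xF1 0x70 0x75 0xA9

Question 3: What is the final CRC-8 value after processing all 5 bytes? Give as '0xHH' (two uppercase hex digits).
After byte 1 (0xFE): reg=0xF4
After byte 2 (0xBE): reg=0xF1
After byte 3 (0xE1): reg=0x70
After byte 4 (0xD4): reg=0x75
After byte 5 (0x94): reg=0xA9

Answer: 0xA9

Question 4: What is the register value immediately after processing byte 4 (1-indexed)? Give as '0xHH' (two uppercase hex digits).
After byte 1 (0xFE): reg=0xF4
After byte 2 (0xBE): reg=0xF1
After byte 3 (0xE1): reg=0x70
After byte 4 (0xD4): reg=0x75

Answer: 0x75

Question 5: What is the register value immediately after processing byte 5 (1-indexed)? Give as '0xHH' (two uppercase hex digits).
After byte 1 (0xFE): reg=0xF4
After byte 2 (0xBE): reg=0xF1
After byte 3 (0xE1): reg=0x70
After byte 4 (0xD4): reg=0x75
After byte 5 (0x94): reg=0xA9

Answer: 0xA9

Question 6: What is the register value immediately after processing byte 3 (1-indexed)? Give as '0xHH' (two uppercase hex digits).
Answer: 0x70

Derivation:
After byte 1 (0xFE): reg=0xF4
After byte 2 (0xBE): reg=0xF1
After byte 3 (0xE1): reg=0x70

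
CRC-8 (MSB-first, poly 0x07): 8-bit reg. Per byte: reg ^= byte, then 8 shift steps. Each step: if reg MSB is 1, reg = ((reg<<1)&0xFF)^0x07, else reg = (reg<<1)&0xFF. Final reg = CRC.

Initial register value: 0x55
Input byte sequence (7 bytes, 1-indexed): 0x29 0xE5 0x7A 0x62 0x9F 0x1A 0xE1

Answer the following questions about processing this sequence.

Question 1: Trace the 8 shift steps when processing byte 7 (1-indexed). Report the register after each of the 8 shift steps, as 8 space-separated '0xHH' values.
After byte 1 (0x29): reg=0x73
After byte 2 (0xE5): reg=0xEB
After byte 3 (0x7A): reg=0xFE
After byte 4 (0x62): reg=0xDD
After byte 5 (0x9F): reg=0xC9
After byte 6 (0x1A): reg=0x37
Register before byte 7: 0x37
After XOR with byte 0xE1: 0xD6

Answer: 0xAB 0x51 0xA2 0x43 0x86 0x0B 0x16 0x2C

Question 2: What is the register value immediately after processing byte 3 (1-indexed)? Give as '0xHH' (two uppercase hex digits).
Answer: 0xFE

Derivation:
After byte 1 (0x29): reg=0x73
After byte 2 (0xE5): reg=0xEB
After byte 3 (0x7A): reg=0xFE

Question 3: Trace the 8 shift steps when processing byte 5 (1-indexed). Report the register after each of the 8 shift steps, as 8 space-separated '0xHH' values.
After byte 1 (0x29): reg=0x73
After byte 2 (0xE5): reg=0xEB
After byte 3 (0x7A): reg=0xFE
After byte 4 (0x62): reg=0xDD
Register before byte 5: 0xDD
After XOR with byte 0x9F: 0x42

Answer: 0x84 0x0F 0x1E 0x3C 0x78 0xF0 0xE7 0xC9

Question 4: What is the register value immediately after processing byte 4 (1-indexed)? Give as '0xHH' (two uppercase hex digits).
After byte 1 (0x29): reg=0x73
After byte 2 (0xE5): reg=0xEB
After byte 3 (0x7A): reg=0xFE
After byte 4 (0x62): reg=0xDD

Answer: 0xDD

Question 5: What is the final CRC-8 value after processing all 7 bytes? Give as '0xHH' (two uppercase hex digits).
Answer: 0x2C

Derivation:
After byte 1 (0x29): reg=0x73
After byte 2 (0xE5): reg=0xEB
After byte 3 (0x7A): reg=0xFE
After byte 4 (0x62): reg=0xDD
After byte 5 (0x9F): reg=0xC9
After byte 6 (0x1A): reg=0x37
After byte 7 (0xE1): reg=0x2C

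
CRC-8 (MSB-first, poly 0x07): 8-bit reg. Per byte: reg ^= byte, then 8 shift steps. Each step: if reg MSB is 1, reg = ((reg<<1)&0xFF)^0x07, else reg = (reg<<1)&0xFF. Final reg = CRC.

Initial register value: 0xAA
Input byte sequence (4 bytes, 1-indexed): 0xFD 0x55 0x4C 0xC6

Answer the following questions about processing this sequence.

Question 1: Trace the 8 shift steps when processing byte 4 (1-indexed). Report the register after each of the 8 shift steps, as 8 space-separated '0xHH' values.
Answer: 0xB4 0x6F 0xDE 0xBB 0x71 0xE2 0xC3 0x81

Derivation:
After byte 1 (0xFD): reg=0xA2
After byte 2 (0x55): reg=0xCB
After byte 3 (0x4C): reg=0x9C
Register before byte 4: 0x9C
After XOR with byte 0xC6: 0x5A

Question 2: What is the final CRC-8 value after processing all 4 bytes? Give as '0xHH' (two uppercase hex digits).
After byte 1 (0xFD): reg=0xA2
After byte 2 (0x55): reg=0xCB
After byte 3 (0x4C): reg=0x9C
After byte 4 (0xC6): reg=0x81

Answer: 0x81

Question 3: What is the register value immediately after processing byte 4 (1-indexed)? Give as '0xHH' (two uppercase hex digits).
Answer: 0x81

Derivation:
After byte 1 (0xFD): reg=0xA2
After byte 2 (0x55): reg=0xCB
After byte 3 (0x4C): reg=0x9C
After byte 4 (0xC6): reg=0x81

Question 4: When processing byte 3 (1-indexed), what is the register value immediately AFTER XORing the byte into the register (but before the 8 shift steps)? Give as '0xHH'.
Answer: 0x87

Derivation:
Register before byte 3: 0xCB
Byte 3: 0x4C
0xCB XOR 0x4C = 0x87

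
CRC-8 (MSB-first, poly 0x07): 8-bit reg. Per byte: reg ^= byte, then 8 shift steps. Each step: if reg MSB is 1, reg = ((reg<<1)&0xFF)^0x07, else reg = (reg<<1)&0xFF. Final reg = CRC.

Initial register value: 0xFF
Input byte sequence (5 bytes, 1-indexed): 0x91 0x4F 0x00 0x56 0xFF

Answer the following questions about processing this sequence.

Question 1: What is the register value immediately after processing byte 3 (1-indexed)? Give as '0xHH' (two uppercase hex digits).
After byte 1 (0x91): reg=0x0D
After byte 2 (0x4F): reg=0xC9
After byte 3 (0x00): reg=0x71

Answer: 0x71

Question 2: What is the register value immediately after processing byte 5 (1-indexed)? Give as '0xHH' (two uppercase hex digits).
After byte 1 (0x91): reg=0x0D
After byte 2 (0x4F): reg=0xC9
After byte 3 (0x00): reg=0x71
After byte 4 (0x56): reg=0xF5
After byte 5 (0xFF): reg=0x36

Answer: 0x36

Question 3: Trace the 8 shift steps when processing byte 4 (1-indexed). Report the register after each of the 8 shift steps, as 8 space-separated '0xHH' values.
Answer: 0x4E 0x9C 0x3F 0x7E 0xFC 0xFF 0xF9 0xF5

Derivation:
After byte 1 (0x91): reg=0x0D
After byte 2 (0x4F): reg=0xC9
After byte 3 (0x00): reg=0x71
Register before byte 4: 0x71
After XOR with byte 0x56: 0x27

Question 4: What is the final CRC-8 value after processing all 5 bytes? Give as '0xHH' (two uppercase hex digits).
After byte 1 (0x91): reg=0x0D
After byte 2 (0x4F): reg=0xC9
After byte 3 (0x00): reg=0x71
After byte 4 (0x56): reg=0xF5
After byte 5 (0xFF): reg=0x36

Answer: 0x36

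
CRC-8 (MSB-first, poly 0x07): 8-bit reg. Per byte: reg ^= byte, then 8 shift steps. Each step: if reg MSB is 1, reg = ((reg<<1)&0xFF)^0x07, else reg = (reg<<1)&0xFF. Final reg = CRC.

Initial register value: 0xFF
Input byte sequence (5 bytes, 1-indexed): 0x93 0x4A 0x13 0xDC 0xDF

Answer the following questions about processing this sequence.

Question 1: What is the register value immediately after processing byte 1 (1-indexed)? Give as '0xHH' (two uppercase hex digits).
Answer: 0x03

Derivation:
After byte 1 (0x93): reg=0x03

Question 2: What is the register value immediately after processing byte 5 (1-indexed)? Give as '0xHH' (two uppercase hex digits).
After byte 1 (0x93): reg=0x03
After byte 2 (0x4A): reg=0xF8
After byte 3 (0x13): reg=0x9F
After byte 4 (0xDC): reg=0xCE
After byte 5 (0xDF): reg=0x77

Answer: 0x77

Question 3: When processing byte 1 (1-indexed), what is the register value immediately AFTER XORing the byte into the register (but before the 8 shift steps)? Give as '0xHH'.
Answer: 0x6C

Derivation:
Register before byte 1: 0xFF
Byte 1: 0x93
0xFF XOR 0x93 = 0x6C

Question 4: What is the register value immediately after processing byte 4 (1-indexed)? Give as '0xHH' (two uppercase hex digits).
After byte 1 (0x93): reg=0x03
After byte 2 (0x4A): reg=0xF8
After byte 3 (0x13): reg=0x9F
After byte 4 (0xDC): reg=0xCE

Answer: 0xCE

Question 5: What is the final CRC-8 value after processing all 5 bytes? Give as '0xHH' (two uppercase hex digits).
After byte 1 (0x93): reg=0x03
After byte 2 (0x4A): reg=0xF8
After byte 3 (0x13): reg=0x9F
After byte 4 (0xDC): reg=0xCE
After byte 5 (0xDF): reg=0x77

Answer: 0x77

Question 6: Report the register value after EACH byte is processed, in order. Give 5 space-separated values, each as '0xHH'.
0x03 0xF8 0x9F 0xCE 0x77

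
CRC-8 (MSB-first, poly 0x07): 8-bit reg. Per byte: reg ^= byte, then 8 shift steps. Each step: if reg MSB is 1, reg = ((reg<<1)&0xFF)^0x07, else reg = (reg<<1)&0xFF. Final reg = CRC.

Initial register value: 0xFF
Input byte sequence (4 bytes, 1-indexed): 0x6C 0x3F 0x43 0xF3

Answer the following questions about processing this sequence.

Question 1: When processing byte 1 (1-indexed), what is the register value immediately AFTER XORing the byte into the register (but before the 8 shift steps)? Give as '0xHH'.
Register before byte 1: 0xFF
Byte 1: 0x6C
0xFF XOR 0x6C = 0x93

Answer: 0x93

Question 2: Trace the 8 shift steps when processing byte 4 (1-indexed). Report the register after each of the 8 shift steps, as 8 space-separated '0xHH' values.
After byte 1 (0x6C): reg=0xF0
After byte 2 (0x3F): reg=0x63
After byte 3 (0x43): reg=0xE0
Register before byte 4: 0xE0
After XOR with byte 0xF3: 0x13

Answer: 0x26 0x4C 0x98 0x37 0x6E 0xDC 0xBF 0x79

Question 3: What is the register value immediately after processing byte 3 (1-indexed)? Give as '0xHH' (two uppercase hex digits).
Answer: 0xE0

Derivation:
After byte 1 (0x6C): reg=0xF0
After byte 2 (0x3F): reg=0x63
After byte 3 (0x43): reg=0xE0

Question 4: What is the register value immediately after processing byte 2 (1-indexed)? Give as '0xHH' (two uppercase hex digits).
After byte 1 (0x6C): reg=0xF0
After byte 2 (0x3F): reg=0x63

Answer: 0x63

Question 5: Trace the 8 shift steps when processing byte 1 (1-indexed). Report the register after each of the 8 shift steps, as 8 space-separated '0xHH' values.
Register before byte 1: 0xFF
After XOR with byte 0x6C: 0x93

Answer: 0x21 0x42 0x84 0x0F 0x1E 0x3C 0x78 0xF0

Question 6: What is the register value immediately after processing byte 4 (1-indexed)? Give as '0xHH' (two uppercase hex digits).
Answer: 0x79

Derivation:
After byte 1 (0x6C): reg=0xF0
After byte 2 (0x3F): reg=0x63
After byte 3 (0x43): reg=0xE0
After byte 4 (0xF3): reg=0x79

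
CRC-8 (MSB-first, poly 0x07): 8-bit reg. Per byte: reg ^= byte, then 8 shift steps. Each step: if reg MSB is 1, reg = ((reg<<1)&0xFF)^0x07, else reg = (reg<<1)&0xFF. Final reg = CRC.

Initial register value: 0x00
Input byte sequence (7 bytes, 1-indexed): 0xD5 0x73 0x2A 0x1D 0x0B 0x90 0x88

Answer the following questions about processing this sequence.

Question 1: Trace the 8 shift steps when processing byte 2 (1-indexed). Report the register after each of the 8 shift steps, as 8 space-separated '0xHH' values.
After byte 1 (0xD5): reg=0x25
Register before byte 2: 0x25
After XOR with byte 0x73: 0x56

Answer: 0xAC 0x5F 0xBE 0x7B 0xF6 0xEB 0xD1 0xA5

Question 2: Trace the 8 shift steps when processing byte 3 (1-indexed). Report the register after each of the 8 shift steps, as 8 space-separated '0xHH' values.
After byte 1 (0xD5): reg=0x25
After byte 2 (0x73): reg=0xA5
Register before byte 3: 0xA5
After XOR with byte 0x2A: 0x8F

Answer: 0x19 0x32 0x64 0xC8 0x97 0x29 0x52 0xA4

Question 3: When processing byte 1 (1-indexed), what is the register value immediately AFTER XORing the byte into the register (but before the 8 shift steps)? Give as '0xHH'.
Answer: 0xD5

Derivation:
Register before byte 1: 0x00
Byte 1: 0xD5
0x00 XOR 0xD5 = 0xD5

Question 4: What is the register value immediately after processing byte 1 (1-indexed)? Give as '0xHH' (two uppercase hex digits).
After byte 1 (0xD5): reg=0x25

Answer: 0x25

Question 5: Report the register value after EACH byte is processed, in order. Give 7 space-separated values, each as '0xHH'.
0x25 0xA5 0xA4 0x26 0xC3 0xBE 0x82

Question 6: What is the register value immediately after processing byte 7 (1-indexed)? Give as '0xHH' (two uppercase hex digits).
Answer: 0x82

Derivation:
After byte 1 (0xD5): reg=0x25
After byte 2 (0x73): reg=0xA5
After byte 3 (0x2A): reg=0xA4
After byte 4 (0x1D): reg=0x26
After byte 5 (0x0B): reg=0xC3
After byte 6 (0x90): reg=0xBE
After byte 7 (0x88): reg=0x82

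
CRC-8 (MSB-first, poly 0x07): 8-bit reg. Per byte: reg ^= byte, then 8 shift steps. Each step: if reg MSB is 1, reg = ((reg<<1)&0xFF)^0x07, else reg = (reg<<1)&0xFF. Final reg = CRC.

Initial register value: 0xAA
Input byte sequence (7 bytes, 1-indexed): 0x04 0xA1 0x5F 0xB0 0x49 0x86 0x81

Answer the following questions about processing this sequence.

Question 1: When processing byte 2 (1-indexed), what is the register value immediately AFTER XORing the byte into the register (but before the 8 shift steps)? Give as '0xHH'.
Register before byte 2: 0x43
Byte 2: 0xA1
0x43 XOR 0xA1 = 0xE2

Answer: 0xE2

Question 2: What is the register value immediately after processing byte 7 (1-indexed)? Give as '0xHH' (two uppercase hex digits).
Answer: 0x5B

Derivation:
After byte 1 (0x04): reg=0x43
After byte 2 (0xA1): reg=0xA0
After byte 3 (0x5F): reg=0xF3
After byte 4 (0xB0): reg=0xCE
After byte 5 (0x49): reg=0x9C
After byte 6 (0x86): reg=0x46
After byte 7 (0x81): reg=0x5B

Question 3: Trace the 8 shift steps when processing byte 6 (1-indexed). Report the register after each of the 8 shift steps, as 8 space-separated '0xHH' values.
Answer: 0x34 0x68 0xD0 0xA7 0x49 0x92 0x23 0x46

Derivation:
After byte 1 (0x04): reg=0x43
After byte 2 (0xA1): reg=0xA0
After byte 3 (0x5F): reg=0xF3
After byte 4 (0xB0): reg=0xCE
After byte 5 (0x49): reg=0x9C
Register before byte 6: 0x9C
After XOR with byte 0x86: 0x1A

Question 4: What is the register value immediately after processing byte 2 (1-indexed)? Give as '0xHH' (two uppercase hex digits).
Answer: 0xA0

Derivation:
After byte 1 (0x04): reg=0x43
After byte 2 (0xA1): reg=0xA0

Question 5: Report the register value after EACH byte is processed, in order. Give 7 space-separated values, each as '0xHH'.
0x43 0xA0 0xF3 0xCE 0x9C 0x46 0x5B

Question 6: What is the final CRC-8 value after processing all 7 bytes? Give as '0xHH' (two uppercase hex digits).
Answer: 0x5B

Derivation:
After byte 1 (0x04): reg=0x43
After byte 2 (0xA1): reg=0xA0
After byte 3 (0x5F): reg=0xF3
After byte 4 (0xB0): reg=0xCE
After byte 5 (0x49): reg=0x9C
After byte 6 (0x86): reg=0x46
After byte 7 (0x81): reg=0x5B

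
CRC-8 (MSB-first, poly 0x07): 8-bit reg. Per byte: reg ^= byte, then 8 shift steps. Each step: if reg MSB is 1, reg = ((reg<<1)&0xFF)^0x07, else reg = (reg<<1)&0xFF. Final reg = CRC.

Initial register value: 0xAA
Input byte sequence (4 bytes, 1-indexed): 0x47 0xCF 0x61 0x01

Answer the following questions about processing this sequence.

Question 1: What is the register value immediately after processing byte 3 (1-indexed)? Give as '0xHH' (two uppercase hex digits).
After byte 1 (0x47): reg=0x8D
After byte 2 (0xCF): reg=0xC9
After byte 3 (0x61): reg=0x51

Answer: 0x51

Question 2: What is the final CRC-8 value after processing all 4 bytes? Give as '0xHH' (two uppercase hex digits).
After byte 1 (0x47): reg=0x8D
After byte 2 (0xCF): reg=0xC9
After byte 3 (0x61): reg=0x51
After byte 4 (0x01): reg=0xB7

Answer: 0xB7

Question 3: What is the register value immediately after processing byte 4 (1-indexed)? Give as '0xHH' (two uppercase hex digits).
Answer: 0xB7

Derivation:
After byte 1 (0x47): reg=0x8D
After byte 2 (0xCF): reg=0xC9
After byte 3 (0x61): reg=0x51
After byte 4 (0x01): reg=0xB7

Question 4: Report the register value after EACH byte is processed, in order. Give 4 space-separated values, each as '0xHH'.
0x8D 0xC9 0x51 0xB7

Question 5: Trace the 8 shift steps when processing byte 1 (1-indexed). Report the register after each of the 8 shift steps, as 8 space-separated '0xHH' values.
Register before byte 1: 0xAA
After XOR with byte 0x47: 0xED

Answer: 0xDD 0xBD 0x7D 0xFA 0xF3 0xE1 0xC5 0x8D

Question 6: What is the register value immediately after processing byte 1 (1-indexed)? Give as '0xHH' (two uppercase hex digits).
After byte 1 (0x47): reg=0x8D

Answer: 0x8D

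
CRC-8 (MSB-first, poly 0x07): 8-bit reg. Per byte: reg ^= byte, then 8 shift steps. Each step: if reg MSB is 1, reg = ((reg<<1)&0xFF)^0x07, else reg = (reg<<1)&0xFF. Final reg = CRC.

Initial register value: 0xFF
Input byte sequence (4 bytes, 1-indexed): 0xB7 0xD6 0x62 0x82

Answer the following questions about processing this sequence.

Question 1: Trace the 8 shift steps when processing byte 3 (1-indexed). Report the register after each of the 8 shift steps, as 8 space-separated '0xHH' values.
After byte 1 (0xB7): reg=0xFF
After byte 2 (0xD6): reg=0xDF
Register before byte 3: 0xDF
After XOR with byte 0x62: 0xBD

Answer: 0x7D 0xFA 0xF3 0xE1 0xC5 0x8D 0x1D 0x3A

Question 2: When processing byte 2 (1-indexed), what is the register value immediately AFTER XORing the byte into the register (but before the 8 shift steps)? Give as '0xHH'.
Answer: 0x29

Derivation:
Register before byte 2: 0xFF
Byte 2: 0xD6
0xFF XOR 0xD6 = 0x29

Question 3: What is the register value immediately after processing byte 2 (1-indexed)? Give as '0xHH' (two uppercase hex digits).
After byte 1 (0xB7): reg=0xFF
After byte 2 (0xD6): reg=0xDF

Answer: 0xDF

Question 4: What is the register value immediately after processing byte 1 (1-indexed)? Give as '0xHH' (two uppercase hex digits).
After byte 1 (0xB7): reg=0xFF

Answer: 0xFF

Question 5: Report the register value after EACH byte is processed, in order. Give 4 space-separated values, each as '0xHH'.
0xFF 0xDF 0x3A 0x21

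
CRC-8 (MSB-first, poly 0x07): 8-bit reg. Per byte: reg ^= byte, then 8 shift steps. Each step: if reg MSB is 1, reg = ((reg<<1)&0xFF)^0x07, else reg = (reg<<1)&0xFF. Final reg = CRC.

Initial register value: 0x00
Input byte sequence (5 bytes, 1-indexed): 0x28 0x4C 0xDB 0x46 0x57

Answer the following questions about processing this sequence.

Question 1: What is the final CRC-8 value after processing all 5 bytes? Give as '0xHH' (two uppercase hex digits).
After byte 1 (0x28): reg=0xD8
After byte 2 (0x4C): reg=0xE5
After byte 3 (0xDB): reg=0xBA
After byte 4 (0x46): reg=0xFA
After byte 5 (0x57): reg=0x4A

Answer: 0x4A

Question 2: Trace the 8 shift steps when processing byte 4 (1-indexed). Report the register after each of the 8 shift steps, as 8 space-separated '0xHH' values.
After byte 1 (0x28): reg=0xD8
After byte 2 (0x4C): reg=0xE5
After byte 3 (0xDB): reg=0xBA
Register before byte 4: 0xBA
After XOR with byte 0x46: 0xFC

Answer: 0xFF 0xF9 0xF5 0xED 0xDD 0xBD 0x7D 0xFA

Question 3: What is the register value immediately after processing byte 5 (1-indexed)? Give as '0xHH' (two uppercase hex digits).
Answer: 0x4A

Derivation:
After byte 1 (0x28): reg=0xD8
After byte 2 (0x4C): reg=0xE5
After byte 3 (0xDB): reg=0xBA
After byte 4 (0x46): reg=0xFA
After byte 5 (0x57): reg=0x4A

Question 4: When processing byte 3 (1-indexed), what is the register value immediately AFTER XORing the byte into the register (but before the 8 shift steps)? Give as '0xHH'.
Answer: 0x3E

Derivation:
Register before byte 3: 0xE5
Byte 3: 0xDB
0xE5 XOR 0xDB = 0x3E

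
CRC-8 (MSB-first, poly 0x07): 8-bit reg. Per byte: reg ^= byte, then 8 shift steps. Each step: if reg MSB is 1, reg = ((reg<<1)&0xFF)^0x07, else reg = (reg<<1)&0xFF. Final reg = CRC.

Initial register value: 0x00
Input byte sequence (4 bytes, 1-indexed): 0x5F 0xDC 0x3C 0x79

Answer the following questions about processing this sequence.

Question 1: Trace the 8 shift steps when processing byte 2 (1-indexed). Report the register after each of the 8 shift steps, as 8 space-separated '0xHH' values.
Answer: 0x8C 0x1F 0x3E 0x7C 0xF8 0xF7 0xE9 0xD5

Derivation:
After byte 1 (0x5F): reg=0x9A
Register before byte 2: 0x9A
After XOR with byte 0xDC: 0x46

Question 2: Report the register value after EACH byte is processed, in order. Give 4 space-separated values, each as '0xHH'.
0x9A 0xD5 0x91 0x96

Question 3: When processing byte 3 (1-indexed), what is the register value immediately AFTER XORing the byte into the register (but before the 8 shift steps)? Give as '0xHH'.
Answer: 0xE9

Derivation:
Register before byte 3: 0xD5
Byte 3: 0x3C
0xD5 XOR 0x3C = 0xE9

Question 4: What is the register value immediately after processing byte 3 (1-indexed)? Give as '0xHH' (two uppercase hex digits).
After byte 1 (0x5F): reg=0x9A
After byte 2 (0xDC): reg=0xD5
After byte 3 (0x3C): reg=0x91

Answer: 0x91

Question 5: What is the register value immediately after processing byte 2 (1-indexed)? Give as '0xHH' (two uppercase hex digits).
After byte 1 (0x5F): reg=0x9A
After byte 2 (0xDC): reg=0xD5

Answer: 0xD5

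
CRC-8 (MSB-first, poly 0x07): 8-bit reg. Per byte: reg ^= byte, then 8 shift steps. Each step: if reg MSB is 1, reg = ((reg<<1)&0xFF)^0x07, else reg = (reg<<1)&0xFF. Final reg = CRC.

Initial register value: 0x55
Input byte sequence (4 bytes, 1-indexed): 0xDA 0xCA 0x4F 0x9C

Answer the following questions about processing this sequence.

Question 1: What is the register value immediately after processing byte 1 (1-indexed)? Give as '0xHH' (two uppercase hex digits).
Answer: 0xA4

Derivation:
After byte 1 (0xDA): reg=0xA4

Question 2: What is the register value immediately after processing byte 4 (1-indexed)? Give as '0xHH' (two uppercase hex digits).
Answer: 0xAC

Derivation:
After byte 1 (0xDA): reg=0xA4
After byte 2 (0xCA): reg=0x0D
After byte 3 (0x4F): reg=0xC9
After byte 4 (0x9C): reg=0xAC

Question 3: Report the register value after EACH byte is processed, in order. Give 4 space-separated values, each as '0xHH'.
0xA4 0x0D 0xC9 0xAC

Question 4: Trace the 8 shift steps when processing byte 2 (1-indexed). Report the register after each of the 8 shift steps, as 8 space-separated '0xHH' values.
Answer: 0xDC 0xBF 0x79 0xF2 0xE3 0xC1 0x85 0x0D

Derivation:
After byte 1 (0xDA): reg=0xA4
Register before byte 2: 0xA4
After XOR with byte 0xCA: 0x6E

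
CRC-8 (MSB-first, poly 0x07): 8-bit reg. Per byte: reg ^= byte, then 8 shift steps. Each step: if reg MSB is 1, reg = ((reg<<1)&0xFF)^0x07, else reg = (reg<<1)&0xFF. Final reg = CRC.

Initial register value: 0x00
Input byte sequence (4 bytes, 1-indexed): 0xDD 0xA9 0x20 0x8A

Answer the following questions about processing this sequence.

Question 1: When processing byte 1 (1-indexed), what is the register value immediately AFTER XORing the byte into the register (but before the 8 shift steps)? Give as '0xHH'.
Answer: 0xDD

Derivation:
Register before byte 1: 0x00
Byte 1: 0xDD
0x00 XOR 0xDD = 0xDD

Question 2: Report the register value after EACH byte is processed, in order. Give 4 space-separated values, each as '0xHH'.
0x1D 0x05 0xFB 0x50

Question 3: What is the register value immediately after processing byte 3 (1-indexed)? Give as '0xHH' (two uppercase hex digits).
Answer: 0xFB

Derivation:
After byte 1 (0xDD): reg=0x1D
After byte 2 (0xA9): reg=0x05
After byte 3 (0x20): reg=0xFB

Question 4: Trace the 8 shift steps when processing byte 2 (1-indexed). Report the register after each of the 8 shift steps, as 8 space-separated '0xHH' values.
Answer: 0x6F 0xDE 0xBB 0x71 0xE2 0xC3 0x81 0x05

Derivation:
After byte 1 (0xDD): reg=0x1D
Register before byte 2: 0x1D
After XOR with byte 0xA9: 0xB4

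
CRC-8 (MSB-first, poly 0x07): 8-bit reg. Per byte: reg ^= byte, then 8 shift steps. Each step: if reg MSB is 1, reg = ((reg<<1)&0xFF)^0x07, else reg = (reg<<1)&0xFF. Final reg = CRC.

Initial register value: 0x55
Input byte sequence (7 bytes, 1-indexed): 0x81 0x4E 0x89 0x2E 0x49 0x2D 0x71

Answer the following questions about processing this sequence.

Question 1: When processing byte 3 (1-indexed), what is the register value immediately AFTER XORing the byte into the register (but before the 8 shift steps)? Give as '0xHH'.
Register before byte 3: 0x03
Byte 3: 0x89
0x03 XOR 0x89 = 0x8A

Answer: 0x8A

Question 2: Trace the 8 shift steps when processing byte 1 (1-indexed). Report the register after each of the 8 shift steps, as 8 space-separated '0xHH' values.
Register before byte 1: 0x55
After XOR with byte 0x81: 0xD4

Answer: 0xAF 0x59 0xB2 0x63 0xC6 0x8B 0x11 0x22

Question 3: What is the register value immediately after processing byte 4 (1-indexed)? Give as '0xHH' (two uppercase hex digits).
After byte 1 (0x81): reg=0x22
After byte 2 (0x4E): reg=0x03
After byte 3 (0x89): reg=0xBF
After byte 4 (0x2E): reg=0xFE

Answer: 0xFE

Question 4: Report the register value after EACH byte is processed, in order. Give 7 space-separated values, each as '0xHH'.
0x22 0x03 0xBF 0xFE 0x0C 0xE7 0xEB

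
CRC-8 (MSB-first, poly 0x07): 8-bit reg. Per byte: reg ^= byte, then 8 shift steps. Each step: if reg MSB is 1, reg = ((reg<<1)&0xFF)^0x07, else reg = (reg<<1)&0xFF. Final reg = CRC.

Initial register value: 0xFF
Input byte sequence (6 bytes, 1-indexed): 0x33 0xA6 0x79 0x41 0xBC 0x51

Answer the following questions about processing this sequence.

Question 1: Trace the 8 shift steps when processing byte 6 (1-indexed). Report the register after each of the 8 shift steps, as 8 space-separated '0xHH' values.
Answer: 0x7A 0xF4 0xEF 0xD9 0xB5 0x6D 0xDA 0xB3

Derivation:
After byte 1 (0x33): reg=0x6A
After byte 2 (0xA6): reg=0x6A
After byte 3 (0x79): reg=0x79
After byte 4 (0x41): reg=0xA8
After byte 5 (0xBC): reg=0x6C
Register before byte 6: 0x6C
After XOR with byte 0x51: 0x3D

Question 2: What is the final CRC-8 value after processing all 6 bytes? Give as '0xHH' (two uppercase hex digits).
After byte 1 (0x33): reg=0x6A
After byte 2 (0xA6): reg=0x6A
After byte 3 (0x79): reg=0x79
After byte 4 (0x41): reg=0xA8
After byte 5 (0xBC): reg=0x6C
After byte 6 (0x51): reg=0xB3

Answer: 0xB3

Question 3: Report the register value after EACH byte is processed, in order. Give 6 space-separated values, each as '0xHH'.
0x6A 0x6A 0x79 0xA8 0x6C 0xB3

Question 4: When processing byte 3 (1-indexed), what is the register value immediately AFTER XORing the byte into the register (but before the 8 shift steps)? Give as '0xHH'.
Register before byte 3: 0x6A
Byte 3: 0x79
0x6A XOR 0x79 = 0x13

Answer: 0x13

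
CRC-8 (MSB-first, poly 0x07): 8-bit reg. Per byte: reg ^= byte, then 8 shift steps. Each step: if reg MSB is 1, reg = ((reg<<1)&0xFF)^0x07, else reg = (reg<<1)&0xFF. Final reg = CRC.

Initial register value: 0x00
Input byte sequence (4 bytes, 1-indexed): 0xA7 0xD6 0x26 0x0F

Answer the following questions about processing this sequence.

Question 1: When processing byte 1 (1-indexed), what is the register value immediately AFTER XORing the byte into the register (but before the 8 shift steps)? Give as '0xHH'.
Register before byte 1: 0x00
Byte 1: 0xA7
0x00 XOR 0xA7 = 0xA7

Answer: 0xA7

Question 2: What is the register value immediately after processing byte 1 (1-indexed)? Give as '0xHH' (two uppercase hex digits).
After byte 1 (0xA7): reg=0x7C

Answer: 0x7C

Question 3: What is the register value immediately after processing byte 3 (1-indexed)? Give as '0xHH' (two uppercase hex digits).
After byte 1 (0xA7): reg=0x7C
After byte 2 (0xD6): reg=0x5F
After byte 3 (0x26): reg=0x68

Answer: 0x68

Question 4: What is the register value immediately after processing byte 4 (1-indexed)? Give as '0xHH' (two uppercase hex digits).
After byte 1 (0xA7): reg=0x7C
After byte 2 (0xD6): reg=0x5F
After byte 3 (0x26): reg=0x68
After byte 4 (0x0F): reg=0x32

Answer: 0x32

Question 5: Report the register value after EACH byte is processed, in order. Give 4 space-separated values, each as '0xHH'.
0x7C 0x5F 0x68 0x32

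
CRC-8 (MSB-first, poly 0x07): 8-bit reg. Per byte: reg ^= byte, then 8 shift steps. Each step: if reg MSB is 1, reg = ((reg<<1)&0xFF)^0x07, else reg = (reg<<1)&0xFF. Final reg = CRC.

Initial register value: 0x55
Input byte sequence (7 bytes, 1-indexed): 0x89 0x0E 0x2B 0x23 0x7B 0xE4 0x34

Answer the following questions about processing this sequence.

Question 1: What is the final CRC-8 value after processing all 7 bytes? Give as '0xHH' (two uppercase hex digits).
Answer: 0x05

Derivation:
After byte 1 (0x89): reg=0x1A
After byte 2 (0x0E): reg=0x6C
After byte 3 (0x2B): reg=0xD2
After byte 4 (0x23): reg=0xD9
After byte 5 (0x7B): reg=0x67
After byte 6 (0xE4): reg=0x80
After byte 7 (0x34): reg=0x05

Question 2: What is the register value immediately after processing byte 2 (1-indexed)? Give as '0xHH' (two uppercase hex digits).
Answer: 0x6C

Derivation:
After byte 1 (0x89): reg=0x1A
After byte 2 (0x0E): reg=0x6C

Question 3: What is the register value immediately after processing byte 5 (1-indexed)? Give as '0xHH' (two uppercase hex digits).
After byte 1 (0x89): reg=0x1A
After byte 2 (0x0E): reg=0x6C
After byte 3 (0x2B): reg=0xD2
After byte 4 (0x23): reg=0xD9
After byte 5 (0x7B): reg=0x67

Answer: 0x67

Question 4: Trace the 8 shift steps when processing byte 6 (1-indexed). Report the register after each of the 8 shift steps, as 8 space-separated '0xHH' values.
Answer: 0x01 0x02 0x04 0x08 0x10 0x20 0x40 0x80

Derivation:
After byte 1 (0x89): reg=0x1A
After byte 2 (0x0E): reg=0x6C
After byte 3 (0x2B): reg=0xD2
After byte 4 (0x23): reg=0xD9
After byte 5 (0x7B): reg=0x67
Register before byte 6: 0x67
After XOR with byte 0xE4: 0x83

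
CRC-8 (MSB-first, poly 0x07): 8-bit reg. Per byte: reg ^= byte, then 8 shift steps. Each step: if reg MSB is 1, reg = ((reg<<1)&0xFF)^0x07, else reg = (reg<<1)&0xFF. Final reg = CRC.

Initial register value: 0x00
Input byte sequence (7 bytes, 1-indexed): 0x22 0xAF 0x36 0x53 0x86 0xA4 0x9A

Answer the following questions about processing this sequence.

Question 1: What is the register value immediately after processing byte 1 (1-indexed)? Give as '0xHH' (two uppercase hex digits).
After byte 1 (0x22): reg=0xEE

Answer: 0xEE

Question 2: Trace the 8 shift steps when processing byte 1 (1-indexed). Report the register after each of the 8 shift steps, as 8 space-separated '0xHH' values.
Answer: 0x44 0x88 0x17 0x2E 0x5C 0xB8 0x77 0xEE

Derivation:
Register before byte 1: 0x00
After XOR with byte 0x22: 0x22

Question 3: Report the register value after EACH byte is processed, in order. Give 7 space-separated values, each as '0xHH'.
0xEE 0xC0 0xCC 0xD4 0xB9 0x53 0x71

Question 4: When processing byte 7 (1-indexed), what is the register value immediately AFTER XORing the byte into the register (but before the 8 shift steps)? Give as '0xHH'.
Answer: 0xC9

Derivation:
Register before byte 7: 0x53
Byte 7: 0x9A
0x53 XOR 0x9A = 0xC9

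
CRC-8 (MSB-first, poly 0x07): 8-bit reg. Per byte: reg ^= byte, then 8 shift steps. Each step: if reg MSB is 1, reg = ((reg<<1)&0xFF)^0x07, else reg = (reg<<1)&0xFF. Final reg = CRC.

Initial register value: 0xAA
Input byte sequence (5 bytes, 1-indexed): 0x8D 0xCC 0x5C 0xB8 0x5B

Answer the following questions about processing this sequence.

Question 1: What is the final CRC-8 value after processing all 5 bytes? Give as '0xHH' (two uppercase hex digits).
Answer: 0xB0

Derivation:
After byte 1 (0x8D): reg=0xF5
After byte 2 (0xCC): reg=0xAF
After byte 3 (0x5C): reg=0xD7
After byte 4 (0xB8): reg=0x0A
After byte 5 (0x5B): reg=0xB0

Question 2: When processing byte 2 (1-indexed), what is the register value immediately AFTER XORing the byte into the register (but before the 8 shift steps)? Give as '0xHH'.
Register before byte 2: 0xF5
Byte 2: 0xCC
0xF5 XOR 0xCC = 0x39

Answer: 0x39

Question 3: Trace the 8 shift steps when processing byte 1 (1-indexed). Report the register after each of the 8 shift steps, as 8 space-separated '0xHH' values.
Answer: 0x4E 0x9C 0x3F 0x7E 0xFC 0xFF 0xF9 0xF5

Derivation:
Register before byte 1: 0xAA
After XOR with byte 0x8D: 0x27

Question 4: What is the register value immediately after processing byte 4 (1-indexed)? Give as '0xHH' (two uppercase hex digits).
Answer: 0x0A

Derivation:
After byte 1 (0x8D): reg=0xF5
After byte 2 (0xCC): reg=0xAF
After byte 3 (0x5C): reg=0xD7
After byte 4 (0xB8): reg=0x0A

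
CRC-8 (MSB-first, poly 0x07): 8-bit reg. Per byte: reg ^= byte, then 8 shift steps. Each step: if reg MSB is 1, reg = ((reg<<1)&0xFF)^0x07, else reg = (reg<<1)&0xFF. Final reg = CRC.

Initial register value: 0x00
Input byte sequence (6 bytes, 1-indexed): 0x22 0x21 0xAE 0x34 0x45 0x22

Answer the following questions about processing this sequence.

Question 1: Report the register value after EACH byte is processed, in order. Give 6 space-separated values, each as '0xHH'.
0xEE 0x63 0x6D 0x88 0x6D 0xEA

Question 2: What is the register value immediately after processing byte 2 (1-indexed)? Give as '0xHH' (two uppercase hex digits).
After byte 1 (0x22): reg=0xEE
After byte 2 (0x21): reg=0x63

Answer: 0x63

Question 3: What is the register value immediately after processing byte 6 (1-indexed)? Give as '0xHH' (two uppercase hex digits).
After byte 1 (0x22): reg=0xEE
After byte 2 (0x21): reg=0x63
After byte 3 (0xAE): reg=0x6D
After byte 4 (0x34): reg=0x88
After byte 5 (0x45): reg=0x6D
After byte 6 (0x22): reg=0xEA

Answer: 0xEA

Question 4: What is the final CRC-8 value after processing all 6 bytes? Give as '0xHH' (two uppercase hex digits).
After byte 1 (0x22): reg=0xEE
After byte 2 (0x21): reg=0x63
After byte 3 (0xAE): reg=0x6D
After byte 4 (0x34): reg=0x88
After byte 5 (0x45): reg=0x6D
After byte 6 (0x22): reg=0xEA

Answer: 0xEA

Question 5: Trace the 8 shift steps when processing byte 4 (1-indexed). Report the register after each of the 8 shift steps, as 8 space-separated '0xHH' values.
Answer: 0xB2 0x63 0xC6 0x8B 0x11 0x22 0x44 0x88

Derivation:
After byte 1 (0x22): reg=0xEE
After byte 2 (0x21): reg=0x63
After byte 3 (0xAE): reg=0x6D
Register before byte 4: 0x6D
After XOR with byte 0x34: 0x59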